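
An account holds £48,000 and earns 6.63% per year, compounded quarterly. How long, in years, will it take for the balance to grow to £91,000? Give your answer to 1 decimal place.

9.7 years

(1 + 0.016575)^(4t) = 91,000/48,000 = 1.8958.
4t·ln(1 + 0.016575) = ln(1.8958); 4t = 0.63966/0.0164391 ≈ 38.9107.
t ≈ 9.7277 years.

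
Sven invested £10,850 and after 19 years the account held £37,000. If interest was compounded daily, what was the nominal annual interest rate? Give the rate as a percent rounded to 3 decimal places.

6.457%

(1 + r/365)^6935 = 37,000/10,850 = 3.41014.
1 + r/365 = 3.41014^(1/6935) ≈ 1.000177, so r/365 ≈ 0.000176909.
r ≈ 365·0.000176909 = 6.45716%.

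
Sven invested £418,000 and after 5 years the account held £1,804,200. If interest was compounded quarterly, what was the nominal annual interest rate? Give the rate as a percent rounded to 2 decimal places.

(1 + r/4)^20 = 1,804,200/418,000 = 4.31627.
1 + r/4 = 4.31627^(1/20) ≈ 1.075859, so r/4 ≈ 0.0758592.
r ≈ 4·0.0758592 = 30.34366%.

30.34%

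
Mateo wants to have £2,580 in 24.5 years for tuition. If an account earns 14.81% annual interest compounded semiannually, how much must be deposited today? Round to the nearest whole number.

Periodic rate = 14.81%/2 = 0.07405; 49 periods.
P = 2,580/(1 + 0.07405)^49 ≈ 2,580/33.12840087 ≈ 77.8788.

£78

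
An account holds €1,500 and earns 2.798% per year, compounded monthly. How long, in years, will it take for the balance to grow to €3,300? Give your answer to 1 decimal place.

(1 + 0.00233167)^(12t) = 3,300/1,500 = 2.2.
12t·ln(1 + 0.00233167) = ln(2.2); 12t = 0.78846/0.00232895 ≈ 338.5459.
t ≈ 28.2122 years.

28.2 years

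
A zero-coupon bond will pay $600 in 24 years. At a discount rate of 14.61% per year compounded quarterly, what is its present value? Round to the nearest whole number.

$19

Periodic rate = 14.61%/4 = 0.036525; 96 periods.
P = 600/(1 + 0.036525)^96 ≈ 600/31.3082655 ≈ 19.1643.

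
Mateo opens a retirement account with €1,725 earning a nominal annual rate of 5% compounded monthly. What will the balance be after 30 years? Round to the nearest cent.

€7,706.86

Periodic rate = 5%/12 = 0.00416667; periods = 12·30 = 360.
A = 1,725·(1 + 0.05/12)^360 ≈ 1,725·4.467744314 ≈ 7,706.8589.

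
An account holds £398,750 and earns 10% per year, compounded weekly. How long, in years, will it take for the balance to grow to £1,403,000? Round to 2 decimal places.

We need (1 + 0.00192308)^(52t) = 3.5185, so 52t = ln 3.5185 / ln 1.001923 ≈ 654.8062.
t ≈ 654.8062/52 = 12.5924 years.

12.59 years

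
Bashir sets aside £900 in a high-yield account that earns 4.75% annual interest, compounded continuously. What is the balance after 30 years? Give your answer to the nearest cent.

£3,742.07

A = P·e^(rt) = 900·e^(0.0475·30) = 900·e^1.425.
e^1.425 ≈ 4.157857843, so A ≈ 3,742.0721.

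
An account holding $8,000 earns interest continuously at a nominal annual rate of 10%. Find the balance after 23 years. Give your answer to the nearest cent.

A = P·e^(rt) = 8,000·e^(0.1·23) = 8,000·e^2.3.
e^2.3 ≈ 9.9741824548, so A ≈ 79,793.4596.

$79,793.46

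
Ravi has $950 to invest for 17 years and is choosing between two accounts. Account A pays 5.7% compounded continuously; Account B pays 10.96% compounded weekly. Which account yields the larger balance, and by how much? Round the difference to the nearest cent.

A: e^(0.057·17) = e^0.969 ≈ 2.635307833, so 950 × 2.635307833 ≈ 2,503.5424.
B: (1 + 0.1096/52)^884 ≈ 6.431702184, so 950 × 6.431702184 ≈ 6,110.1171.
Difference ≈ 3,606.5746 in favor of B.

Account B, by $3,606.57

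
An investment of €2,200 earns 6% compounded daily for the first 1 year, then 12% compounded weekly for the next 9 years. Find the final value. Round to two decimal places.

Phase 1: 2,200·(1 + 0.06/365)^365 ≈ 2,336.0289.
Phase 2: 2,336.0289·(1 + 0.12/52)^468 ≈ 6,870.3029.

€6,870.30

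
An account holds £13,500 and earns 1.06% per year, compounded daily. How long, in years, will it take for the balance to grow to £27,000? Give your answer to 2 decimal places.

(1 + 0.0000290411)^(365t) = 27,000/13,500 = 2.
365t·ln(1 + 0.0000290411) = ln(2); 365t = 0.69315/2.90407e-05 ≈ 23868.1504.
t ≈ 65.3922 years.

65.39 years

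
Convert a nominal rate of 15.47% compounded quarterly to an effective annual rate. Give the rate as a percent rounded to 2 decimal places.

EAR = (1 + 15.47%/4)^4 − 1 = (1 + 0.038675)^4 − 1.
(1 + 0.038675)^4 ≈ 1.163908, so EAR ≈ 16.39082%.

16.39%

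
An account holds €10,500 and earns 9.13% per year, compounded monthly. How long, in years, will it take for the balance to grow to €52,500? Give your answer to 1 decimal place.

(1 + 0.00760833)^(12t) = 52,500/10,500 = 5.
12t·ln(1 + 0.00760833) = ln(5); 12t = 1.6094/0.00757954 ≈ 212.3399.
t ≈ 17.6950 years.

17.7 years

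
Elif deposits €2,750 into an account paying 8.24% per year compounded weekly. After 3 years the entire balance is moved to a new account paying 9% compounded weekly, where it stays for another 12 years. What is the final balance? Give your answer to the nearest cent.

€10,357.09

Phase 1: 2,750·(1 + 0.0824/52)^156 ≈ 3,520.5079.
Phase 2: 3,520.5079·(1 + 0.09/52)^624 ≈ 10,357.0943.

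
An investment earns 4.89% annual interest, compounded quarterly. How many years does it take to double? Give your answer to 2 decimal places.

14.26 years

(1 + 0.012225)^(4t) = 2.
4t = ln 2 / ln(1 + 0.012225) ≈ 0.69315/0.0121509 ≈ 57.0450.
t ≈ 14.2613.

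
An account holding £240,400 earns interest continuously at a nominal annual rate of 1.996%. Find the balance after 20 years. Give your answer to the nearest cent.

£358,347.86

A = P·e^(rt) = 240,400·e^(0.01996·20) = 240,400·e^0.3992.
e^0.3992 ≈ 1.49063171514, so A ≈ 358,347.8643.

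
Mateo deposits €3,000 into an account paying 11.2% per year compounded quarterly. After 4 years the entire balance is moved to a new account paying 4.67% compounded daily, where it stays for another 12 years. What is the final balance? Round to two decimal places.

After 4 years at 11.2%: 3,000 × 1.555570987 ≈ 4,666.7130.
Then 12 years at 4.67%: 4,666.7130 × 1.751310129 ≈ 8,172.8617.

€8,172.86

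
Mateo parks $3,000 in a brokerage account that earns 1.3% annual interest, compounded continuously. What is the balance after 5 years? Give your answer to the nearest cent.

A = P·e^(rt) = 3,000·e^(0.013·5) = 3,000·e^0.065.
e^0.065 ≈ 1.067159024, so A ≈ 3,201.4771.

$3,201.48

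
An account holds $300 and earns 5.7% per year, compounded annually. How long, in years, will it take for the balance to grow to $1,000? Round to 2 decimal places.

We need (1 + 0.057)^t = 3.3333, so t = ln 3.3333 / ln 1.057 ≈ 21.7188.

21.72 years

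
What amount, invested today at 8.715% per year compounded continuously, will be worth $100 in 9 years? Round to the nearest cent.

P = A·e^(−rt) = 100·e^(−0.78435).
e^(−0.78435) ≈ 0.45641628, so P ≈ 45.6416.

$45.64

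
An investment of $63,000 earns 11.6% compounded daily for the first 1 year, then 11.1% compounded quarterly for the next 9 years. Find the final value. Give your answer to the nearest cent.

Phase 1: 63,000·(1 + 0.116/365)^365 ≈ 70,747.4361.
Phase 2: 70,747.4361·(1 + 0.02775)^36 ≈ 189,522.2406.

$189,522.24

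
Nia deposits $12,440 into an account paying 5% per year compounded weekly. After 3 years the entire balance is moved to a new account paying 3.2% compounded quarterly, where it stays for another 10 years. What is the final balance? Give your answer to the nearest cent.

$19,877.17

After 3 years at 5%: 12,440 × 1.1617505133 ≈ 14,452.1764.
Then 10 years at 3.2%: 14,452.1764 × 1.3753755017 ≈ 19,877.1693.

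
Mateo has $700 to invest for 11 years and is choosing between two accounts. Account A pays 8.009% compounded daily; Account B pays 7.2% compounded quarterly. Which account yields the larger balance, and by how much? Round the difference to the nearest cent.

Account A growth factor: (1 + 0.08009/365)^4015 ≈ 2.413054467; balance ≈ 1,689.1381.
Account B growth factor: (1 + 0.018)^44 ≈ 2.192311349; balance ≈ 1,534.6179.
Account A is larger by 154.5202.

Account A, by $154.52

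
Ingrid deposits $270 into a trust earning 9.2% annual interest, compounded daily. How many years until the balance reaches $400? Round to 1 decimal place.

4.3 years

(1 + 0.000252055)^(365t) = 400/270 = 1.4815.
365t·ln(1 + 0.000252055) = ln(1.4815); 365t = 0.39304/0.000252023 ≈ 1559.5503.
t ≈ 4.2727 years.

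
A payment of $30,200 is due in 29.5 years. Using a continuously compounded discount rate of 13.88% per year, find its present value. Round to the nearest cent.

P = A·e^(−rt) = 30,200·e^(−4.0946).
e^(−4.0946) ≈ 0.016662409914, so P ≈ 503.2048.

$503.20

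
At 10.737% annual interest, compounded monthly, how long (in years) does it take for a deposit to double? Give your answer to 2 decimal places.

6.48 years

(1 + 0.0089475)^(12t) = 2.
12t = ln 2 / ln(1 + 0.0089475) ≈ 0.69315/0.00890771 ≈ 77.8143.
t ≈ 6.4845.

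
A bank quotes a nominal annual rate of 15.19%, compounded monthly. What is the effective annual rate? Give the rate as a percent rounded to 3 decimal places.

16.293%

One year is 12 periods at 0.0126583 each: (1 + 0.0126583)^12 ≈ 1.162935.
EAR = 1.162935 − 1 ≈ 16.29346%.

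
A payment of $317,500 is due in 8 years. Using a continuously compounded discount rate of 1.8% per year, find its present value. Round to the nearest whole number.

$274,919

P = A·e^(−rt) = 317,500·e^(−0.144).
e^(−0.144) ≈ 0.865887748059, so P ≈ 274,919.3600.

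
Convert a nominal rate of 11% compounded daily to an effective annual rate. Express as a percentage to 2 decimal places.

EAR = (1 + 11%/365)^365 − 1 = (1 + 0.00030137)^365 − 1.
(1 + 0.00030137)^365 ≈ 1.11626, so EAR ≈ 11.62596%.

11.63%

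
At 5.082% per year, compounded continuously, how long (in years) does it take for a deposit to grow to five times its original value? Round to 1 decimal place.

e^(0.05082t) = 5, so 0.05082t = ln 5 ≈ 1.6094.
t ≈ 1.6094/0.05082 ≈ 31.6694.

31.7 years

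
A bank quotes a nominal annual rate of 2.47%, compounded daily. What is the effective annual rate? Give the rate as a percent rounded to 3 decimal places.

2.501%

EAR = (1 + 2.47%/365)^365 − 1 = (1 + 0.0000676712)^365 − 1.
(1 + 0.0000676712)^365 ≈ 1.025007, so EAR ≈ 2.50067%.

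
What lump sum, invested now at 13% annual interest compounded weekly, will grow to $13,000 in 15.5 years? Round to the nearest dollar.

Periodic rate = 13%/52 = 0.0025; 806 periods.
P = 13,000/(1 + 0.0025)^806 ≈ 13,000/7.4818900463 ≈ 1,737.5289.

$1,738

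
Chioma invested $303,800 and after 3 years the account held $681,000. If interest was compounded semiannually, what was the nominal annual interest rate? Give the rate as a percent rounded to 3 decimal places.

28.800%

(1 + r/2)^6 = 681,000/303,800 = 2.24161.
1 + r/2 = 2.24161^(1/6) ≈ 1.144001, so r/2 ≈ 0.144001.
r ≈ 2·0.144001 = 28.80028%.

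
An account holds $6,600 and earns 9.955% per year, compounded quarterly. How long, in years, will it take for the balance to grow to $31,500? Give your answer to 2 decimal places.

15.89 years

We need (1 + 0.0248875)^(4t) = 4.7727, so 4t = ln 4.7727 / ln 1.024887 ≈ 63.5776.
t ≈ 63.5776/4 = 15.8944 years.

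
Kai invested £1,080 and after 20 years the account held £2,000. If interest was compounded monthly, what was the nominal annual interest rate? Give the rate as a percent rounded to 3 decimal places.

3.085%

The 240-period growth factor is 2,000/1,080 = 1.85185.
r/12 = 1.85185^(1/240) − 1 ≈ 0.00257074, so r ≈ 12·0.00257074 = 3.08489%.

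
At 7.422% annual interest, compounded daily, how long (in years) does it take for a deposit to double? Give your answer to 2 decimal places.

(1 + 0.000203342)^(365t) = 2.
365t = ln 2 / ln(1 + 0.000203342) ≈ 0.69315/0.000203322 ≈ 3409.1140.
t ≈ 9.3400.

9.34 years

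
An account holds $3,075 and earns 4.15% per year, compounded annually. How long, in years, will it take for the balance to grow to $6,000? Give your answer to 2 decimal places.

We need (1 + 0.0415)^t = 1.9512, so t = ln 1.9512 / ln 1.0415 ≈ 16.4393.

16.44 years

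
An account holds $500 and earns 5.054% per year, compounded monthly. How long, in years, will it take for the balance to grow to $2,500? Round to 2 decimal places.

31.91 years

We need (1 + 0.00421167)^(12t) = 5, so 12t = ln 5 / ln 1.004212 ≈ 382.9422.
t ≈ 382.9422/12 = 31.9118 years.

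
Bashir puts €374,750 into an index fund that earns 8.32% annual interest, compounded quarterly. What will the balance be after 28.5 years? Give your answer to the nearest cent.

€3,917,211.66

Periodic rate = 8.32%/4 = 0.0208; periods = 4·28.5 = 114.
A = 374,750·(1 + 0.0208)^114 ≈ 374,750·10.45286633631 ≈ 3,917,211.6595.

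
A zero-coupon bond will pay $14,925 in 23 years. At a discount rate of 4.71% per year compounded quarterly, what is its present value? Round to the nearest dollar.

$5,084

Periodic rate = 4.71%/4 = 0.011775; 92 periods.
P = 14,925/(1 + 0.011775)^92 ≈ 14,925/2.9357756665 ≈ 5,083.8353.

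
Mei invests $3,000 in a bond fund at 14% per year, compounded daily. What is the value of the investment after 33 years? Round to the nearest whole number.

Growth factor = (1 + 0.14/365)^12045 ≈ 101.404168431.
A ≈ 3,000 × 101.404168431 ≈ 304,212.5053.

$304,213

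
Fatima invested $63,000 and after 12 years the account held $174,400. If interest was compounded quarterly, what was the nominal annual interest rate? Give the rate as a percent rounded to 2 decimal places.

(1 + r/4)^48 = 174,400/63,000 = 2.76825.
1 + r/4 = 2.76825^(1/48) ≈ 1.021439, so r/4 ≈ 0.0214394.
r ≈ 4·0.0214394 = 8.57578%.

8.58%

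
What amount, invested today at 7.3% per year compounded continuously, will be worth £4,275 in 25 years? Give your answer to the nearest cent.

P = A·e^(−rt) = 4,275·e^(−1.825).
e^(−1.825) ≈ 0.1612176441, so P ≈ 689.2054.

£689.21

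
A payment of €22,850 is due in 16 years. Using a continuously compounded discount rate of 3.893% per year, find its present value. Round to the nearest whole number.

€12,257

P = A·e^(−rt) = 22,850·e^(−0.62288).
e^(−0.62288) ≈ 0.53639738644, so P ≈ 12,256.6803.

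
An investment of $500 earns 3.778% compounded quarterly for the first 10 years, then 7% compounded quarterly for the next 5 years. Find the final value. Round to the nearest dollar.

Phase 1: 500·(1 + 0.009445)^40 ≈ 728.2432.
Phase 2: 728.2432·(1 + 0.0175)^20 ≈ 1,030.3026.

$1,030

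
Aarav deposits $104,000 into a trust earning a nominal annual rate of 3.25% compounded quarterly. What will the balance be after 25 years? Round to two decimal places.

$233,599.45

Growth factor = (1 + 0.008125)^100 ≈ 2.24614854057.
A ≈ 104,000 × 2.24614854057 ≈ 233,599.4482.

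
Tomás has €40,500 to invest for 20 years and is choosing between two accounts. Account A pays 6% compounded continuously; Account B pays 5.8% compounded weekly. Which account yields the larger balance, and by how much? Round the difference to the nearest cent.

A: e^(0.06·20) = e^1.2 ≈ 3.32011692274, so 40,500 × 3.32011692274 ≈ 134,464.7354.
B: (1 + 0.058/52)^1040 ≈ 3.18787183426, so 40,500 × 3.18787183426 ≈ 129,108.8093.
Difference ≈ 5,355.9261 in favor of A.

Account A, by €5,355.93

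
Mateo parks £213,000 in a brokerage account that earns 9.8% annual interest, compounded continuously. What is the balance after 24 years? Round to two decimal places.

£2,237,897.67

A = P·e^(rt) = 213,000·e^(0.098·24) = 213,000·e^2.352.
e^2.352 ≈ 10.5065618493, so A ≈ 2,237,897.6739.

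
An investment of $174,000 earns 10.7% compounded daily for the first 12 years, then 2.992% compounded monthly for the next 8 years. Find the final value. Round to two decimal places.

$797,856.87

Phase 1: 174,000·(1 + 0.107/365)^4380 ≈ 628,205.3687.
Phase 2: 628,205.3687·(1 + 0.02992/12)^96 ≈ 797,856.8746.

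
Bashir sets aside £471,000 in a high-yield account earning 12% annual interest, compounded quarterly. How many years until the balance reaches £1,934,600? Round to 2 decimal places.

11.95 years

(1 + 0.03)^(4t) = 1,934,600/471,000 = 4.1074.
4t·ln(1 + 0.03) = ln(4.1074); 4t = 1.4128/0.0295588 ≈ 47.7962.
t ≈ 11.9490 years.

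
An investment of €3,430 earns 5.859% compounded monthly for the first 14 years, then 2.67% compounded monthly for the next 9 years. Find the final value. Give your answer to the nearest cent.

€9,883.41

Phase 1: 3,430·(1 + 0.0048825)^168 ≈ 7,774.3068.
Phase 2: 7,774.3068·(1 + 0.002225)^108 ≈ 9,883.4077.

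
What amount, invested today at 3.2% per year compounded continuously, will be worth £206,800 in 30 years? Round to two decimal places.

P = A·e^(−rt) = 206,800·e^(−0.96).
e^(−0.96) ≈ 0.382892885975, so P ≈ 79,182.2488.

£79,182.25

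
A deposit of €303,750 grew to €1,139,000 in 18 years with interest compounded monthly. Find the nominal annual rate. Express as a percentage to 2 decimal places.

(1 + r/12)^216 = 1,139,000/303,750 = 3.74979.
1 + r/12 = 3.74979^(1/216) ≈ 1.006138, so r/12 ≈ 0.00613775.
r ≈ 12·0.00613775 = 7.36529%.

7.37%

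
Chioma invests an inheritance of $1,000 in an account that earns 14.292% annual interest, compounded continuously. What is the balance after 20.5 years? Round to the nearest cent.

$18,725.01

A = P·e^(rt) = 1,000·e^(0.14292·20.5) = 1,000·e^2.92986.
e^2.92986 ≈ 18.725008812, so A ≈ 18,725.0088.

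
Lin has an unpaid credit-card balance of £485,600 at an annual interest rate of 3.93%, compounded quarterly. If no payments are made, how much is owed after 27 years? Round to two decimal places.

£1,395,916.52

Periodic rate = 3.93%/4 = 0.009825; periods = 4·27 = 108.
A = 485,600·(1 + 0.009825)^108 ≈ 485,600·2.874622149937 ≈ 1,395,916.5160.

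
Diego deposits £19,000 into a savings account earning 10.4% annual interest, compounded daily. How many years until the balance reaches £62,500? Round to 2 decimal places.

11.45 years

(1 + 0.000284932)^(365t) = 62,500/19,000 = 3.2895.
365t·ln(1 + 0.000284932) = ln(3.2895); 365t = 1.1907/0.000284891 ≈ 4179.5912.
t ≈ 11.4509 years.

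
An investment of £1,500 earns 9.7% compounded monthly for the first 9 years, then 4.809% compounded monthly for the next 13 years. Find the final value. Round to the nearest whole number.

Phase 1: 1,500·(1 + 0.097/12)^108 ≈ 3,578.5426.
Phase 2: 3,578.5426·(1 + 0.0040075)^156 ≈ 6,678.3856.

£6,678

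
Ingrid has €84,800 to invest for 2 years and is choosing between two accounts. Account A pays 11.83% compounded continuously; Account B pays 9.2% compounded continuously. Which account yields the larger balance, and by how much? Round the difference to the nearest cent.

A: e^(0.1183·2) = e^0.2366 ≈ 1.26693424271, so 84,800 × 1.26693424271 ≈ 107,436.0238.
B: e^(0.092·2) = e^0.184 ≈ 1.2020158231, so 84,800 × 1.2020158231 ≈ 101,930.9418.
Difference ≈ 5,505.0820 in favor of A.

Account A, by €5,505.08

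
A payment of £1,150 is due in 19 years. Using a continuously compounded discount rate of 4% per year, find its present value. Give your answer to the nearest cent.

P = A·e^(−rt) = 1,150·e^(−0.76).
e^(−0.76) ≈ 0.467666427, so P ≈ 537.8164.

£537.82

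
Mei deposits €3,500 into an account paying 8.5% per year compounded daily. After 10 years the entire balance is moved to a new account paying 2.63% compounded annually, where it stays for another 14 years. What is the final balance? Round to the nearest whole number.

€11,776

Phase 1: 3,500·(1 + 0.085/365)^3650 ≈ 8,187.9537.
Phase 2: 8,187.9537·(1 + 0.0263)^14 ≈ 11,776.4931.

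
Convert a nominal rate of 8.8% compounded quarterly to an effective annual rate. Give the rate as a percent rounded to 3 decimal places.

9.095%

EAR = (1 + 8.8%/4)^4 − 1 = (1 + 0.022)^4 − 1.
(1 + 0.022)^4 ≈ 1.090947, so EAR ≈ 9.09468%.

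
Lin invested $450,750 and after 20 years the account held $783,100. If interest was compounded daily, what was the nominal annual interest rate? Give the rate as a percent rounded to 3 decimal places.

(1 + r/365)^7300 = 783,100/450,750 = 1.73733.
1 + r/365 = 1.73733^(1/7300) ≈ 1.000076, so r/365 ≈ 0.0000756669.
r ≈ 365·0.0000756669 = 2.76184%.

2.762%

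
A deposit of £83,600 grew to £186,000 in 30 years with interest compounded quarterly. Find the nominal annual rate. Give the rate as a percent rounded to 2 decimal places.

2.67%

(1 + r/4)^120 = 186,000/83,600 = 2.22488.
1 + r/4 = 2.22488^(1/120) ≈ 1.006686, so r/4 ≈ 0.00668645.
r ≈ 4·0.00668645 = 2.67458%.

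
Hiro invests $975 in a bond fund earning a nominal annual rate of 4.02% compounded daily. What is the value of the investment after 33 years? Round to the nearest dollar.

$3,674

Periodic rate = 4.02%/365 = 0.000110137; periods = 365·33 = 12045.
A = 975·(1 + 0.0402/365)^12045 ≈ 975·3.767934418 ≈ 3,673.7361.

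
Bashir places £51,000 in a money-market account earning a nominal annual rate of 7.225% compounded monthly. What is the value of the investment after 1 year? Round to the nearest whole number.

£54,809

Periodic rate = 7.225%/12 = 0.00602083; periods = 12·1 = 12.
A = 51,000·(1 + 0.07225/12)^12 ≈ 51,000·1.0746912022 ≈ 54,809.2513.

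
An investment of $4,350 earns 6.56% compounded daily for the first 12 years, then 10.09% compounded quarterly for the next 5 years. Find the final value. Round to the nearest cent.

After 12 years at 6.56%: 4,350 × 2.1970801368 ≈ 9,557.2986.
Then 5 years at 10.09%: 9,557.2986 × 1.6458253879 ≈ 15,729.6447.

$15,729.64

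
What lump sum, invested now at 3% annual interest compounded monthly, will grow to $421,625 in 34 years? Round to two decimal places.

Growth factor = (1 + 0.0025)^408 ≈ 2.76966706829.
P = 421,625/2.76966706829 ≈ 152,229.4881.

$152,229.49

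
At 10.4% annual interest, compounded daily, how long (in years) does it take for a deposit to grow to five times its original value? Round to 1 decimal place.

(1 + 0.000284932)^(365t) = 5.
365t = ln 5 / ln(1 + 0.000284932) ≈ 1.6094/0.000284891 ≈ 5649.3127.
t ≈ 15.4776.

15.5 years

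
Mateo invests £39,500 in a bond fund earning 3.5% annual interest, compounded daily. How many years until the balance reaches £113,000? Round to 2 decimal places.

30.03 years

(1 + 0.0000958904)^(365t) = 113,000/39,500 = 2.8608.
365t·ln(1 + 0.0000958904) = ln(2.8608); 365t = 1.0511/9.58858e-05 ≈ 10961.8629.
t ≈ 30.0325 years.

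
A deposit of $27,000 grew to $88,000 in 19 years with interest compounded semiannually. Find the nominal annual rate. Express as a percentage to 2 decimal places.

6.32%

The 38-period growth factor is 88,000/27,000 = 3.25926.
r/2 = 3.25926^(1/38) − 1 ≈ 0.0315805, so r ≈ 2·0.0315805 = 6.31610%.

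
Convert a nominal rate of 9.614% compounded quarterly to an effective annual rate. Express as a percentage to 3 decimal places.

EAR = (1 + 9.614%/4)^4 − 1 = (1 + 0.024035)^4 − 1.
(1 + 0.024035)^4 ≈ 1.099662, so EAR ≈ 9.96620%.

9.966%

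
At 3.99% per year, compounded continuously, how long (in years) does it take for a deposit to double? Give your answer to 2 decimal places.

e^(0.0399t) = 2, so 0.0399t = ln 2 ≈ 0.69315.
t ≈ 0.69315/0.0399 ≈ 17.3721.

17.37 years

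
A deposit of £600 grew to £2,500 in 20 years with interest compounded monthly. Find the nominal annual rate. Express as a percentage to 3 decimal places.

7.157%

The 240-period growth factor is 2,500/600 = 4.16667.
r/12 = 4.16667^(1/240) − 1 ≈ 0.00596403, so r ≈ 12·0.00596403 = 7.15684%.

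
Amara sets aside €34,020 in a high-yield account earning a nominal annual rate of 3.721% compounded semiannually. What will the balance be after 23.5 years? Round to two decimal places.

Periodic rate = 3.721%/2 = 0.018605; periods = 2·23.5 = 47.
A = 34,020·(1 + 0.018605)^47 ≈ 34,020·2.3783336021 ≈ 80,910.9091.

€80,910.91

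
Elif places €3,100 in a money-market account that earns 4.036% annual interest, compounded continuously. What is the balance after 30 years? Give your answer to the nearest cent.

A = P·e^(rt) = 3,100·e^(0.04036·30) = 3,100·e^1.2108.
e^1.2108 ≈ 3.3561685137, so A ≈ 10,404.1224.

€10,404.12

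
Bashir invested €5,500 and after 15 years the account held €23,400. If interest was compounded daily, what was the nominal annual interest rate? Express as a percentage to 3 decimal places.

9.655%

(1 + r/365)^5475 = 23,400/5,500 = 4.25455.
1 + r/365 = 4.25455^(1/5475) ≈ 1.000265, so r/365 ≈ 0.000264508.
r ≈ 365·0.000264508 = 9.65453%.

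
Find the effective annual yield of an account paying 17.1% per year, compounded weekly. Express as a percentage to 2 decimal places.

18.62%

EAR = (1 + 17.1%/52)^52 − 1 = (1 + 0.00328846)^52 − 1.
(1 + 0.00328846)^52 ≈ 1.186158, so EAR ≈ 18.61579%.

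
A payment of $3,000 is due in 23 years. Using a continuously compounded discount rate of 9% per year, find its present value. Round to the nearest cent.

P = A·e^(−rt) = 3,000·e^(−2.07).
e^(−2.07) ≈ 0.1261857817, so P ≈ 378.5573.

$378.56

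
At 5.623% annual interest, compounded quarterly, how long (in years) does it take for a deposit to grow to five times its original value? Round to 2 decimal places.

(1 + 0.0140575)^(4t) = 5.
4t = ln 5 / ln(1 + 0.0140575) ≈ 1.6094/0.0139596 ≈ 115.2925.
t ≈ 28.8231.

28.82 years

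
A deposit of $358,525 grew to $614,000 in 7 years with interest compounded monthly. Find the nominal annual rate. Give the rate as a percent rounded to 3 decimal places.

7.710%

The 84-period growth factor is 614,000/358,525 = 1.71257.
r/12 = 1.71257^(1/84) − 1 ≈ 0.00642527, so r ≈ 12·0.00642527 = 7.71033%.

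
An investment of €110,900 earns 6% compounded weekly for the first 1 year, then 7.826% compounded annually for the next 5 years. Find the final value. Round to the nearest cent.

€171,629.39

After 1 years at 6%: 110,900 × 1.06179981955 ≈ 117,753.6000.
Then 5 years at 7.826%: 117,753.6000 × 1.45752990049 ≈ 171,629.3929.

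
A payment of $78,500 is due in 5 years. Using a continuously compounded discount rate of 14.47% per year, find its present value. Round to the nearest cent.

P = A·e^(−rt) = 78,500·e^(−0.7235).
e^(−0.7235) ≈ 0.48505160095, so P ≈ 38,076.5507.

$38,076.55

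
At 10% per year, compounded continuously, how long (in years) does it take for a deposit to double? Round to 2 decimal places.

6.93 years

e^(0.1t) = 2, so 0.1t = ln 2 ≈ 0.69315.
t ≈ 0.69315/0.1 ≈ 6.9315.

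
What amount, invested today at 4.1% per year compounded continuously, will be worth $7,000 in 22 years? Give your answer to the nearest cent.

$2,840.30

P = A·e^(−rt) = 7,000·e^(−0.902).
e^(−0.902) ≈ 0.405757333, so P ≈ 2,840.3013.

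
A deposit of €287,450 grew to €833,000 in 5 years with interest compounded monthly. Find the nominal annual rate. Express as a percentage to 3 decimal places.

(1 + r/12)^60 = 833,000/287,450 = 2.8979.
1 + r/12 = 2.8979^(1/60) ≈ 1.017891, so r/12 ≈ 0.0178912.
r ≈ 12·0.0178912 = 21.46949%.

21.469%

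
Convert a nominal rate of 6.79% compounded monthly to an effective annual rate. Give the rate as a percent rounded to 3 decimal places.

One year is 12 periods at 0.00565833 each: (1 + 0.00565833)^12 ≈ 1.070053.
EAR = 1.070053 − 1 ≈ 7.00535%.

7.005%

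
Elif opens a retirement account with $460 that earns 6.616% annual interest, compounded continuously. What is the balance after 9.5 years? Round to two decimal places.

A = P·e^(rt) = 460·e^(0.06616·9.5) = 460·e^0.62852.
e^0.62852 ≈ 1.87483377, so A ≈ 862.4235.

$862.42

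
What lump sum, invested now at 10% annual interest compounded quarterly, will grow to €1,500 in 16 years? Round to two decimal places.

€308.86

Periodic rate = 10%/4 = 0.025; 64 periods.
P = 1,500/(1 + 0.025)^64 ≈ 1,500/4.856544641 ≈ 308.8616.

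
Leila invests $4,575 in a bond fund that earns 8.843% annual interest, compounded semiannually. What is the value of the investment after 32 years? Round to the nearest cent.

$72,936.76

Growth factor = (1 + 0.044215)^64 ≈ 15.942460876.
A ≈ 4,575 × 15.942460876 ≈ 72,936.7585.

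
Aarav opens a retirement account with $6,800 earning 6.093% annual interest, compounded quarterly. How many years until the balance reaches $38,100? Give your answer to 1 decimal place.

28.5 years

We need (1 + 0.0152325)^(4t) = 5.6029, so 4t = ln 5.6029 / ln 1.015232 ≈ 113.9920.
t ≈ 113.9920/4 = 28.4980 years.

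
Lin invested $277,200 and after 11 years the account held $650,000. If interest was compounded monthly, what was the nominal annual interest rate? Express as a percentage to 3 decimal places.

(1 + r/12)^132 = 650,000/277,200 = 2.34488.
1 + r/12 = 2.34488^(1/132) ≈ 1.006477, so r/12 ≈ 0.0064772.
r ≈ 12·0.0064772 = 7.77264%.

7.773%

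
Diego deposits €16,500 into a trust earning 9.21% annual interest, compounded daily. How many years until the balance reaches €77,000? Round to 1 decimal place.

(1 + 0.000252329)^(365t) = 77,000/16,500 = 4.6667.
365t·ln(1 + 0.000252329) = ln(4.6667); 365t = 1.5404/0.000252297 ≈ 6105.6827.
t ≈ 16.7279 years.

16.7 years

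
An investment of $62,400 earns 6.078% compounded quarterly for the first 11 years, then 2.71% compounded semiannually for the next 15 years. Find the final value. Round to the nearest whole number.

After 11 years at 6.078%: 62,400 × 1.94167565468 ≈ 121,160.5609.
Then 15 years at 2.71%: 121,160.5609 × 1.49746037595 ≈ 181,433.1390.

$181,433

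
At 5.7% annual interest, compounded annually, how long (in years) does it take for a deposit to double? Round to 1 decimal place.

12.5 years

(1 + 0.057)^t = 2.
t = ln 2 / ln(1 + 0.057) ≈ 0.69315/0.0554347 ≈ 12.5038.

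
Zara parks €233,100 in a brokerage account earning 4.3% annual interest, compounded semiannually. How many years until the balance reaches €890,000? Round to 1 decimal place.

(1 + 0.0215)^(2t) = 890,000/233,100 = 3.8181.
2t·ln(1 + 0.0215) = ln(3.8181); 2t = 1.3398/0.0212721 ≈ 62.9816.
t ≈ 31.4908 years.

31.5 years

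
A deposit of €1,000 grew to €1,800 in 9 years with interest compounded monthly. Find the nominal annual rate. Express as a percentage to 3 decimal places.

(1 + r/12)^108 = 1,800/1,000 = 1.8.
1 + r/12 = 1.8^(1/108) ≈ 1.005457, so r/12 ≈ 0.00545731.
r ≈ 12·0.00545731 = 6.54877%.

6.549%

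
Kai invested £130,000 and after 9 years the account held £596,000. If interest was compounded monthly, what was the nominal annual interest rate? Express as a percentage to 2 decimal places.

(1 + r/12)^108 = 596,000/130,000 = 4.58462.
1 + r/12 = 4.58462^(1/108) ≈ 1.014199, so r/12 ≈ 0.014199.
r ≈ 12·0.014199 = 17.03879%.

17.04%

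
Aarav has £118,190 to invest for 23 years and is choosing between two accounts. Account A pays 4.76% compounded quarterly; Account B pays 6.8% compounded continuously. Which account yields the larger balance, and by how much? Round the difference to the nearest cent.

Account B, by £213,753.97

A: (1 + 0.0119)^92 ≈ 2.96933244432, so 118,190 × 2.96933244432 ≈ 350,945.4016.
B: e^(0.068·23) = e^1.564 ≈ 4.7778946515, so 118,190 × 4.7778946515 ≈ 564,699.3689.
Difference ≈ 213,753.9673 in favor of B.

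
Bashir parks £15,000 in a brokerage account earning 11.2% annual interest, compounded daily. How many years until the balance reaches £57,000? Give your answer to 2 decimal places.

11.92 years

(1 + 0.000306849)^(365t) = 57,000/15,000 = 3.8.
365t·ln(1 + 0.000306849) = ln(3.8); 365t = 1.335/0.000306802 ≈ 4351.3406.
t ≈ 11.9215 years.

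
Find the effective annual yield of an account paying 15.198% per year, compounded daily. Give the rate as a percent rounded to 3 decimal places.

EAR = (1 + 15.198%/365)^365 − 1 = (1 + 0.000416384)^365 − 1.
(1 + 0.000416384)^365 ≈ 1.1641, so EAR ≈ 16.41001%.

16.410%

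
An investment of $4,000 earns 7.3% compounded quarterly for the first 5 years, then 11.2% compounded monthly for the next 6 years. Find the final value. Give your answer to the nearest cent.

$11,210.91

After 5 years at 7.3%: 4,000 × 1.4357815727 ≈ 5,743.1263.
Then 6 years at 11.2%: 5,743.1263 × 1.9520563928 ≈ 11,210.9064.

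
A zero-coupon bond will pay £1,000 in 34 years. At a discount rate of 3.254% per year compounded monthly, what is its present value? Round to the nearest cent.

Growth factor = (1 + 0.03254/12)^408 ≈ 3.01880986.
P = 1,000/3.01880986 ≈ 331.2564.

£331.26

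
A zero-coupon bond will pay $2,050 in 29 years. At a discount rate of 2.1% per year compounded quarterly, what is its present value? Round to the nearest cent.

$1,116.76

Periodic rate = 2.1%/4 = 0.00525; 116 periods.
P = 2,050/(1 + 0.00525)^116 ≈ 2,050/1.835665247 ≈ 1,116.7614.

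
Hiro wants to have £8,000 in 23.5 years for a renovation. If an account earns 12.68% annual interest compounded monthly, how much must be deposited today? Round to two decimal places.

£412.83

Periodic rate = 12.68%/12 = 0.0105667; 282 periods.
P = 8,000/(1 + 0.1268/12)^282 ≈ 8,000/19.37854942 ≈ 412.8276.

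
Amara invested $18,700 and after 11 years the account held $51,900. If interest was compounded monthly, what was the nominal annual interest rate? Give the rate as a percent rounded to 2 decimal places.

9.32%

The 132-period growth factor is 51,900/18,700 = 2.7754.
r/12 = 2.7754^(1/132) − 1 ≈ 0.00776328, so r ≈ 12·0.00776328 = 9.31593%.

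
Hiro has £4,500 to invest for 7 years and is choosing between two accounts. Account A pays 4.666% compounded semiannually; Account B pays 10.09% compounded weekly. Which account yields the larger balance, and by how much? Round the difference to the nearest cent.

Account B, by £2,898.04

A: (1 + 0.02333)^14 ≈ 1.381083337, so 4,500 × 1.381083337 ≈ 6,214.8750.
B: (1 + 0.1009/52)^364 ≈ 2.025093026, so 4,500 × 2.025093026 ≈ 9,112.9186.
Difference ≈ 2,898.0436 in favor of B.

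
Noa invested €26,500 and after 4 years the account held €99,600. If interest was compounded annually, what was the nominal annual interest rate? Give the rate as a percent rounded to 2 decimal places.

39.24%

The 4-period growth factor is 99,600/26,500 = 3.75849.
r = 3.75849^(1/4) − 1 ≈ 0.392366, i.e. 39.23659%.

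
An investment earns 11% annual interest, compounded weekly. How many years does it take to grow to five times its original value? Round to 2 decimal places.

14.65 years

(1 + 0.00211538)^(52t) = 5.
52t = ln 5 / ln(1 + 0.00211538) ≈ 1.6094/0.00211315 ≈ 761.6296.
t ≈ 14.6467.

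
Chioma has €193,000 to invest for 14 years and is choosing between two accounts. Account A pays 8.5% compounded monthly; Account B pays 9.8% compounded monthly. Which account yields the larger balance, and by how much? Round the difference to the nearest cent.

Account A growth factor: (1 + 0.085/12)^168 ≈ 3.273321484; balance ≈ 631,751.0464.
Account B growth factor: (1 + 0.098/12)^168 ≈ 3.92131863081; balance ≈ 756,814.4957.
Account B is larger by 125,063.4493.

Account B, by €125,063.45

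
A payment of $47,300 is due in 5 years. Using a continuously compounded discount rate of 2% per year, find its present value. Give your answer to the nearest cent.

$42,798.81

P = A·e^(−rt) = 47,300·e^(−0.1).
e^(−0.1) ≈ 0.90483741804, so P ≈ 42,798.8099.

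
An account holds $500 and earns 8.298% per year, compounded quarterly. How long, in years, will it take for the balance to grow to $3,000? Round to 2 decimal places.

21.82 years

(1 + 0.020745)^(4t) = 3,000/500 = 6.
4t·ln(1 + 0.020745) = ln(6); 4t = 1.7918/0.0205328 ≈ 87.2635.
t ≈ 21.8159 years.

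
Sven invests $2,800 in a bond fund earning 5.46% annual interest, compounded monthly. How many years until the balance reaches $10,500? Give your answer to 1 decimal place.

We need (1 + 0.00455)^(12t) = 3.75, so 12t = ln 3.75 / ln 1.00455 ≈ 291.1562.
t ≈ 291.1562/12 = 24.2630 years.

24.3 years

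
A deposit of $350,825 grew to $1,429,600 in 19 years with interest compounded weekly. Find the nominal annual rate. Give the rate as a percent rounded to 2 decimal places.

The 988-period growth factor is 1,429,600/350,825 = 4.07497.
r/52 = 4.07497^(1/988) − 1 ≈ 0.00142294, so r ≈ 52·0.00142294 = 7.39927%.

7.40%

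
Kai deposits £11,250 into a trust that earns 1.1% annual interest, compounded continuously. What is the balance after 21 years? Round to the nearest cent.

£14,173.42

A = P·e^(rt) = 11,250·e^(0.011·21) = 11,250·e^0.231.
e^0.231 ≈ 1.2598592394, so A ≈ 14,173.4164.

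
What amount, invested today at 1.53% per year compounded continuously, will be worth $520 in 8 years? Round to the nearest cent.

P = A·e^(−rt) = 520·e^(−0.1224).
e^(−0.1224) ≈ 0.88479438, so P ≈ 460.0931.

$460.09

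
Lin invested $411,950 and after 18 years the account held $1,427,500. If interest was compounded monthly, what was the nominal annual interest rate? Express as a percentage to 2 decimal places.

(1 + r/12)^216 = 1,427,500/411,950 = 3.46523.
1 + r/12 = 3.46523^(1/216) ≈ 1.00577, so r/12 ≈ 0.00577019.
r ≈ 12·0.00577019 = 6.92422%.

6.92%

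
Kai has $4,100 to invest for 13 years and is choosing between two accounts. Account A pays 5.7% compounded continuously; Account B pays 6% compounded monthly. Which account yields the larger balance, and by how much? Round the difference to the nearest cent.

Account A growth factor: e^(0.057·13) = e^0.741 ≈ 2.098032498; balance ≈ 8,601.9332.
Account B growth factor: (1 + 0.005)^156 ≈ 2.177236639; balance ≈ 8,926.6702.
Account B is larger by 324.7370.

Account B, by $324.74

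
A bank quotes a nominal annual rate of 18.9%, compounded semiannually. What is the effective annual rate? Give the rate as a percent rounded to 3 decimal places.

19.793%

EAR = (1 + 18.9%/2)^2 − 1 = (1 + 0.0945)^2 − 1.
(1 + 0.0945)^2 ≈ 1.19793, so EAR ≈ 19.79302%.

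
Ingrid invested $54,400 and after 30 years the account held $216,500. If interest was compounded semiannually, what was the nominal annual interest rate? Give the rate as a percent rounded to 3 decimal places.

4.657%

The 60-period growth factor is 216,500/54,400 = 3.97978.
r/2 = 3.97978^(1/60) − 1 ≈ 0.0232875, so r ≈ 2·0.0232875 = 4.65749%.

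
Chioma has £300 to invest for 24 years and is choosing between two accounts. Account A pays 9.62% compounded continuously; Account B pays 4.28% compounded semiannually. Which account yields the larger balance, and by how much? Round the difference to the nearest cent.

A: e^(0.0962·24) = e^2.3088 ≈ 10.0623426, so 300 × 10.0623426 ≈ 3,018.7028.
B: (1 + 0.0214)^48 ≈ 2.76312778, so 300 × 2.76312778 ≈ 828.9383.
Difference ≈ 2,189.7644 in favor of A.

Account A, by £2,189.76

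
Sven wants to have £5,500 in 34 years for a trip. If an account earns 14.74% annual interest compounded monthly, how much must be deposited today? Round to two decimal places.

Growth factor = (1 + 0.1474/12)^408 ≈ 145.630148.
P = 5,500/145.630148 ≈ 37.7669.

£37.77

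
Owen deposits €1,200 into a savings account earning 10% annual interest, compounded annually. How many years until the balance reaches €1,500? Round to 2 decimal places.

2.34 years

(1 + 0.1)^t = 1,500/1,200 = 1.25.
t·ln(1 + 0.1) = ln(1.25); t = 0.22314/0.0953102 ≈ 2.3412.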